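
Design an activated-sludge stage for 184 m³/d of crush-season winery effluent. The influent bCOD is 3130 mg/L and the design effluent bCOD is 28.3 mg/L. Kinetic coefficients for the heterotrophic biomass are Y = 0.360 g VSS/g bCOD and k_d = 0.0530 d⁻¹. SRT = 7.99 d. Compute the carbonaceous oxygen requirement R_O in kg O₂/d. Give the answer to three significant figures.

R_O ≈ 366 kg O₂/d

Correct the yield for decay: Y_obs = Y/(1 + k_d θ_c) = 0.360 / (1 + 0.0530 × 7.99) = 0.360 / 1.423 = 0.2529.
Mass of bCOD removed per day: Q(S₀ − S) = 184 × 3102 g/m³ = 570.7 kg/d.
P_X = Y_obs·Q·(S₀ − S) = 0.2529 × 570.7 = 144.3 kg VSS/d.
Carbonaceous O₂ demand = substrate oxidised − cell-mass equivalent = 570.7 − 1.42 × 144.3 = 365.8 kg O₂/d.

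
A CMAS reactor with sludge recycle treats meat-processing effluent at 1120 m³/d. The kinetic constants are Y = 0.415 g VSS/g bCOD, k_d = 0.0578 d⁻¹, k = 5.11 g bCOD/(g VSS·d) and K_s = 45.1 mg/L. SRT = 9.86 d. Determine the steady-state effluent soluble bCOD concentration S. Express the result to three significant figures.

From the Monod/SRT balance for a CMAS, S = K_s·(1+k_d θ_c)/[θ_c·(Y k − k_d) − 1] = 45.1 × (1 + 0.0578 × 9.86) / [9.86 × (0.415 × 5.11 − 0.0578) − 1] = 70.80 / 19.34 = 3.661 mg/L.

S ≈ 3.66 mg/L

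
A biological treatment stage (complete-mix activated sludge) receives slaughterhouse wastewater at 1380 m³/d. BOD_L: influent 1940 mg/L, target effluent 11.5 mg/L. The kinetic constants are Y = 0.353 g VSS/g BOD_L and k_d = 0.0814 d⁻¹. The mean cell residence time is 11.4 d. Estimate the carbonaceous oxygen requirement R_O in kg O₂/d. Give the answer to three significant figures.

Observed yield with endogenous decay: Y_obs = Y / (1 + k_d·θ_c) = 0.353 / (1 + 0.0814 × 11.4) = 0.353 / 1.928 = 0.1831 g VSS/g BOD_L.
Q·(S₀ − S) = 1380 × (1940 − 11.5) × 10⁻³ = 2661 kg/d removed.
P_X = Y_obs·Q·(S₀ − S) = 0.1831 × 2661 = 487.3 kg VSS/d.
R_O = Q·ΔS − 1.42 P_X = 2661 − 691.9 = 1969 kg O₂/d.

R_O ≈ 1970 kg O₂/d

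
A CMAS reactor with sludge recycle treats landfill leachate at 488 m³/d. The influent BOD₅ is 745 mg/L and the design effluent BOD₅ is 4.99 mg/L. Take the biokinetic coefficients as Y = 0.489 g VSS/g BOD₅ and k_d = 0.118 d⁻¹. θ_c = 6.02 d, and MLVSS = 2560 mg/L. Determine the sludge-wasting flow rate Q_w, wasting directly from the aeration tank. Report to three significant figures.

Q_w ≈ 40.3 m³/d

From the SRT design equation V = Y Q (S₀−S) θ_c / [X (1 + k_d θ_c)] = 0.489 × 488 × (745 − 4.99) × 6.02 / [2560 × (1 + 0.118 × 6.02)] = 1.06×10^6 / 4379 = 242.8 m³.
With mixed-liquor wasting, θ_c = V/Q_w, so Q_w = V/θ_c = 242.8/6.02 = 40.33 m³/d.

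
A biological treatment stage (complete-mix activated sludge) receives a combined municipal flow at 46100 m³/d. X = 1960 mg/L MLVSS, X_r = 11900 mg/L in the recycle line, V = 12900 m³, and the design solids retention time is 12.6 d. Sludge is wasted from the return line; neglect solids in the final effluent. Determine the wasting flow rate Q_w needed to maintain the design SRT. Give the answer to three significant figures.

Q_w ≈ 169 m³/d

Wasting from the return line (neglecting effluent solids): Q_w = V·X / (θ_c·X_r) = 12900 × 1960 / (12.6 × 11900) = 168.6 m³/d.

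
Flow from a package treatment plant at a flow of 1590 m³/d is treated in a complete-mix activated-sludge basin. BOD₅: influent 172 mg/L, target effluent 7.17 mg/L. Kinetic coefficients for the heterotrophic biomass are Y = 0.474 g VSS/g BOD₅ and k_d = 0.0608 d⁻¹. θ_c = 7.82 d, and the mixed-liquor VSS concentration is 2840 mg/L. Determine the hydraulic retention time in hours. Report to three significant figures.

Rearranging the biomass balance for a CMAS with decay, V = Y·Q·ΔS·θ_c / [X·(1+k_d θ_c)] = 0.474 × 1590 × (172 − 7.17) × 7.82 / [2840 × (1 + 0.0608 × 7.82)] = 9.71×10^5 / 4190 = 231.8 m³.
HRT = V/Q = 231.8 m³ / 1590 m³·d⁻¹ = 0.1458 d × 24 = 3.499 h.

τ ≈ 3.50 h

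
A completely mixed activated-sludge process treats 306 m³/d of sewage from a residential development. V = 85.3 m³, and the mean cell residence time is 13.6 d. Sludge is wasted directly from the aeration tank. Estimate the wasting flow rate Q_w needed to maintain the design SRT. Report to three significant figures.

For wasting at MLVSS concentration, Q_w = V/θ_c = 85.30/13.6 = 6.272 m³/d.

Q_w ≈ 6.27 m³/d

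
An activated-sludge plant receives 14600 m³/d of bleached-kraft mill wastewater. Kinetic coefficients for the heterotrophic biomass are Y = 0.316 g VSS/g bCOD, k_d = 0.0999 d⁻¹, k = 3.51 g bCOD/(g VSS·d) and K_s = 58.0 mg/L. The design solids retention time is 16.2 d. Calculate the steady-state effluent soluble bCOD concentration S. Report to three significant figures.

S ≈ 9.89 mg/L

For a completely mixed reactor with recycle the Lawrence–McCarty relation gives S = K_s·(1 + k_d·θ_c) / [θ_c·(Y·k − k_d) − 1] = 58.0 × (1 + 0.0999 × 16.2) / [16.2 × (0.316 × 3.51 − 0.0999) − 1] = 151.9 / 15.35 = 9.894 mg/L.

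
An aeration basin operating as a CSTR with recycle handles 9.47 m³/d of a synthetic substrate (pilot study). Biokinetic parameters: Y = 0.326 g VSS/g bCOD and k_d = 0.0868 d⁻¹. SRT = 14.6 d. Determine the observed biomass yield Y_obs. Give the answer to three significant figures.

Y_obs ≈ 0.144 g VSS/g bCOD

The observed yield is Y_obs = Y/(1 + k_d·θ_c) = 0.326 / (1 + 0.0868 × 14.6) = 0.326 / 2.267 = 0.1438 g VSS per g bCOD removed.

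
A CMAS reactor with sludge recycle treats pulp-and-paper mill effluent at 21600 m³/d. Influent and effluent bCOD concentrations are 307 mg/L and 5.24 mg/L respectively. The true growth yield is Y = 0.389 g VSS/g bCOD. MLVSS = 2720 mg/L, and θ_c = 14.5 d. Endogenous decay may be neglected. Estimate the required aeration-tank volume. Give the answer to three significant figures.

Biomass mass balance (decay neglected): V·X = Y·Q·(S₀ − S)·θ_c, so V = 0.389 × 21600 × (307 − 5.24) × 14.5 / 2720 = 13516 m³.

V ≈ 13500 m³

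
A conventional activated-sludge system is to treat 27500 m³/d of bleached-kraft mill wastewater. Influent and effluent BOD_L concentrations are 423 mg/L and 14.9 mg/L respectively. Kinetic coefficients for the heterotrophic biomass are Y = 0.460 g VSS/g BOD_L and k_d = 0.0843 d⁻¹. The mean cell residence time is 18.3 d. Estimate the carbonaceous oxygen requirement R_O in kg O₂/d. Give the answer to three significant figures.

R_O ≈ 8340 kg O₂/d

Observed yield with endogenous decay: Y_obs = Y / (1 + k_d·θ_c) = 0.460 / (1 + 0.0843 × 18.3) = 0.460 / 2.543 = 0.1809 g VSS/g BOD_L.
Mass of BOD_L removed per day: Q(S₀ − S) = 27500 × 408.1 g/m³ = 11223 kg/d.
Biomass synthesised: P_X = Y_obs × 11223 = 2030 kg VSS/d.
Carbonaceous O₂ demand = substrate oxidised − cell-mass equivalent = 11223 − 1.42 × 2030 = 8340 kg O₂/d.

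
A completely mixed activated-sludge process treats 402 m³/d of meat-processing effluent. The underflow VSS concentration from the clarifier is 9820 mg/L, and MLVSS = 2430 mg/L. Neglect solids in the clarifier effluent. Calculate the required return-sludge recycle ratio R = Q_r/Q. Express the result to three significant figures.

Solids balance on the clarifier gives (1+R)X = R·X_r, so R = X/(X_r − X) = 2430 / (9820 − 2430) = 0.3288.

R ≈ 0.329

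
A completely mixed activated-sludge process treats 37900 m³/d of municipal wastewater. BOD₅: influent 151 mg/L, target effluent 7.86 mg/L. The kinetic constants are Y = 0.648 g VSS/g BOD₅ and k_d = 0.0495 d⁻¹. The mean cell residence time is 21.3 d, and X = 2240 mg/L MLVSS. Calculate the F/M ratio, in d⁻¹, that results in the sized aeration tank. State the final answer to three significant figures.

Rearranging the biomass balance for a CMAS with decay, V = Y·Q·ΔS·θ_c / [X·(1+k_d θ_c)] = 0.648 × 37900 × (151 − 7.86) × 21.3 / [2240 × (1 + 0.0495 × 21.3)] = 7.49×10^7 / 4602 = 16272 m³.
F/M = applied load / biomass = Q·S₀/(V·X) = 37900 × 151 / (16272 × 2240) = 0.1570 d⁻¹.

F/M ≈ 0.157 d⁻¹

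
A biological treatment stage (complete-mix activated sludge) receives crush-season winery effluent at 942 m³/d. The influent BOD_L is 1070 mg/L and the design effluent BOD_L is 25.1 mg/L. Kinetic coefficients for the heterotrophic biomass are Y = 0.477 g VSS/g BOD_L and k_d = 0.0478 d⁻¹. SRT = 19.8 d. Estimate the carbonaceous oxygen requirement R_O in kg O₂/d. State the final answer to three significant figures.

Observed yield with endogenous decay: Y_obs = Y / (1 + k_d·θ_c) = 0.477 / (1 + 0.0478 × 19.8) = 0.477 / 1.946 = 0.2451 g VSS/g BOD_L.
Q·(S₀ − S) = 942 × (1070 − 25.1) × 10⁻³ = 984.3 kg/d removed.
Biomass synthesised: P_X = Y_obs × 984.3 = 241.2 kg VSS/d.
R_O = Q·(S₀ − S) − 1.42·P_X = 984.3 − 1.42 × 241.2 = 641.8 kg O₂/d.

R_O ≈ 642 kg O₂/d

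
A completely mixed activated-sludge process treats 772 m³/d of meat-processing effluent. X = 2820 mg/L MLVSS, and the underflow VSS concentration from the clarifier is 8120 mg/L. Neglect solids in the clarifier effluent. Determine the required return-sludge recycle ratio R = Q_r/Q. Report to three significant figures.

R ≈ 0.532

Mass balance around the secondary clarifier (neglecting effluent solids): R = X / (X_r − X) = 2820 / (8120 − 2820) = 0.5321.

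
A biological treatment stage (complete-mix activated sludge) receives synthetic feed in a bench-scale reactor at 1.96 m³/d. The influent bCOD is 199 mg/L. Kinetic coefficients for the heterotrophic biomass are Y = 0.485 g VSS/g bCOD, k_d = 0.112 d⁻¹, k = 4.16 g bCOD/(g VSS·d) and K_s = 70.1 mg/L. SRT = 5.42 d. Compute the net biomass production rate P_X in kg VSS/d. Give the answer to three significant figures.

P_X ≈ 0.111 kg VSS/d

Effluent substrate depends only on kinetics and SRT: S = K_s(1 + k_d θ_c) / [θ_c(Yk − k_d) − 1] = 70.1 × (1 + 0.112 × 5.42) / [5.42 × (0.485 × 4.16 − 0.112) − 1] = 112.7 / 9.328 = 12.08 mg/L.
The observed yield is Y_obs = Y/(1 + k_d·θ_c) = 0.485 / (1 + 0.112 × 5.42) = 0.485 / 1.607 = 0.3018 g VSS per g bCOD removed.
Q·(S₀ − S) = 1.96 × (199 − 12.1) × 10⁻³ = 0.3663 kg/d removed.
P_X = Y_obs · Q(S₀ − S) = 0.3018 × 0.3663 = 0.1106 kg VSS/d.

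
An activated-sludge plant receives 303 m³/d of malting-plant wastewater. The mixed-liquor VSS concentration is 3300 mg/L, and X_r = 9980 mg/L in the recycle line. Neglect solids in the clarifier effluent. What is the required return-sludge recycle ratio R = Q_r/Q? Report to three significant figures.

R ≈ 0.494

R = Q_r/Q = X/(X_r − X) = 3300 / (9980 − 3300) = 0.4940.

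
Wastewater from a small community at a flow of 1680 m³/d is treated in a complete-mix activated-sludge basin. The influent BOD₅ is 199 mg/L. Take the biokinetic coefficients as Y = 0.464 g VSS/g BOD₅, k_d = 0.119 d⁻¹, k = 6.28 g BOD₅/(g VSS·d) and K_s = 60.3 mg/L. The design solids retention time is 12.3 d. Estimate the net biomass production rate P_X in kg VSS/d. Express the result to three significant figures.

For a completely mixed reactor with recycle the Lawrence–McCarty relation gives S = K_s·(1 + k_d·θ_c) / [θ_c·(Y·k − k_d) − 1] = 60.3 × (1 + 0.119 × 12.3) / [12.3 × (0.464 × 6.28 − 0.119) − 1] = 148.6 / 33.38 = 4.451 mg/L.
Correct the yield for decay: Y_obs = Y/(1 + k_d θ_c) = 0.464 / (1 + 0.119 × 12.3) = 0.464 / 2.464 = 0.1883.
Substrate removed = Q·(S₀ − S) = 1680 m³/d × (199 − 4.45) g/m³ = 3.27×10^5 g/d = 326.8 kg/d.
Net biomass production P_X = Y_obs × Q·(S₀ − S) = 0.1883 × 326.8 = 61.56 kg VSS/d.

P_X ≈ 61.6 kg VSS/d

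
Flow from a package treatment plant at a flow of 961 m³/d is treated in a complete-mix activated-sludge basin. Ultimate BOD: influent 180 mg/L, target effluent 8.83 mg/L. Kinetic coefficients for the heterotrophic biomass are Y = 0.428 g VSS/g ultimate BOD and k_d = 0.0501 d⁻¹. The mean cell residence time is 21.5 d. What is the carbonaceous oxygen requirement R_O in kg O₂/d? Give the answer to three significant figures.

R_O ≈ 116 kg O₂/d

The observed yield is Y_obs = Y/(1 + k_d·θ_c) = 0.428 / (1 + 0.0501 × 21.5) = 0.428 / 2.077 = 0.2061 g VSS per g ultimate BOD removed.
Mass of ultimate BOD removed per day: Q(S₀ − S) = 961 × 171.2 g/m³ = 164.5 kg/d.
P_X = Y_obs·Q·(S₀ − S) = 0.2061 × 164.5 = 33.89 kg VSS/d.
R_O = Q·ΔS − 1.42 P_X = 164.5 − 48.13 = 116.4 kg O₂/d.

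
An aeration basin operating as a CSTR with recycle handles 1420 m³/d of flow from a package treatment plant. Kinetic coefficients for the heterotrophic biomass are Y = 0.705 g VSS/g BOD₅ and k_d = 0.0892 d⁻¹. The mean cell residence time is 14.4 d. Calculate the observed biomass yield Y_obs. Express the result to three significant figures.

Y_obs ≈ 0.309 g VSS/g BOD₅

Correct the yield for decay: Y_obs = Y/(1 + k_d θ_c) = 0.705 / (1 + 0.0892 × 14.4) = 0.705 / 2.284 = 0.3086.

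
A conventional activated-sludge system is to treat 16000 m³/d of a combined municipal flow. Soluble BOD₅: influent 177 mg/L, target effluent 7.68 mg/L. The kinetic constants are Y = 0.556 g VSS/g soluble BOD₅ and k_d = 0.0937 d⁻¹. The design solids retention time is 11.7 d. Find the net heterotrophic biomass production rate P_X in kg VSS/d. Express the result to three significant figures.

P_X ≈ 719 kg VSS/d

Observed yield with endogenous decay: Y_obs = Y / (1 + k_d·θ_c) = 0.556 / (1 + 0.0937 × 11.7) = 0.556 / 2.096 = 0.2652 g VSS/g soluble BOD₅.
Mass of soluble BOD₅ removed per day: Q(S₀ − S) = 16000 × 169.3 g/m³ = 2709 kg/d.
P_X = Y_obs · Q(S₀ − S) = 0.2652 × 2709 = 718.5 kg VSS/d.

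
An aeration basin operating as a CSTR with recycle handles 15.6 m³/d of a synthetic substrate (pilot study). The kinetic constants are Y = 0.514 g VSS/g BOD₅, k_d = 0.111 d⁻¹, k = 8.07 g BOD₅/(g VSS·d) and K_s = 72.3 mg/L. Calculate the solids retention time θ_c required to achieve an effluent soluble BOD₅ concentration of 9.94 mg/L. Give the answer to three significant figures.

θ_c ≈ 2.56 d

From 1/θ_c = Y·k·S/(K_s + S) − k_d: Y·k·S/(K_s+S) = 0.514 × 8.07 × 9.94 / (72.3 + 9.94) = 0.5013 d⁻¹.
Then 1/θ_c = μ − k_d = 0.5013 − 0.111 = 0.3903 d⁻¹, giving θ_c = 2.562 d.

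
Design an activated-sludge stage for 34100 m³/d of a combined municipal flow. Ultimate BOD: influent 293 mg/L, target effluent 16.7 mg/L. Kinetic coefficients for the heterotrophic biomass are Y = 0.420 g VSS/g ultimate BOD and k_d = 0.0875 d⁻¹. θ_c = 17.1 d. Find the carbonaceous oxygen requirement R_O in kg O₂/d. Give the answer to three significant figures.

R_O ≈ 7170 kg O₂/d

Correct the yield for decay: Y_obs = Y/(1 + k_d θ_c) = 0.420 / (1 + 0.0875 × 17.1) = 0.420 / 2.496 = 0.1683.
Substrate removed = Q·(S₀ − S) = 34100 m³/d × (293 − 16.7) g/m³ = 9.42×10^6 g/d = 9422 kg/d.
Biomass synthesised: P_X = Y_obs × 9422 = 1585 kg VSS/d.
Carbonaceous O₂ demand = substrate oxidised − cell-mass equivalent = 9422 − 1.42 × 1585 = 7171 kg O₂/d.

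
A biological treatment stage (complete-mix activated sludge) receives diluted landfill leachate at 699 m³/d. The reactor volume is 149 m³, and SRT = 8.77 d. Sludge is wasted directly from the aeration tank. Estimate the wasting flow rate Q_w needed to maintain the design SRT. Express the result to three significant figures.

For wasting at MLVSS concentration, Q_w = V/θ_c = 149.0/8.77 = 16.99 m³/d.

Q_w ≈ 17.0 m³/d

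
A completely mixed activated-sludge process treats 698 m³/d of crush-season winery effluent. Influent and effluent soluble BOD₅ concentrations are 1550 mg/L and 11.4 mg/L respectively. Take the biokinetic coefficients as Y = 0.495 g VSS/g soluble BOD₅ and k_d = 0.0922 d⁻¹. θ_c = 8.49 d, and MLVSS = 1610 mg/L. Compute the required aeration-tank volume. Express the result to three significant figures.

Rearranging the biomass balance for a CMAS with decay, V = Y·Q·ΔS·θ_c / [X·(1+k_d θ_c)] = 0.495 × 698 × (1550 − 11.4) × 8.49 / [1610 × (1 + 0.0922 × 8.49)] = 4.51×10^6 / 2870 = 1572 m³.

V ≈ 1570 m³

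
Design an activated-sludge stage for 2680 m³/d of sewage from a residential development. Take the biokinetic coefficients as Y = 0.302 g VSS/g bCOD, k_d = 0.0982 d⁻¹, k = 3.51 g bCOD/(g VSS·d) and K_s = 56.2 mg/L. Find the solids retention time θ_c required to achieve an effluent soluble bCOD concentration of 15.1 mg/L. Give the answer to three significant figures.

θ_c ≈ 7.92 d

Specific growth rate at S = 15.1 mg/L: μ = YkS/(K_s+S) = 0.302·3.51·15.1/(56.2+15.1) = 0.2245 d⁻¹.
1/θ_c = 0.2245 − 0.0982 = 0.1263 d⁻¹, so θ_c = 7.918 d.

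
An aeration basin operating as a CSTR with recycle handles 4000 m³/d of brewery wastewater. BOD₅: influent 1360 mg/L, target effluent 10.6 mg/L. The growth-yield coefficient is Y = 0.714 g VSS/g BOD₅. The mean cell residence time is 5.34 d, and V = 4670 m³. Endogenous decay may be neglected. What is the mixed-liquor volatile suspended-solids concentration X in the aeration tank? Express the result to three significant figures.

Without decay, X = Y Q (S₀−S) θ_c / V = 0.714 × 4000 × (1360 − 10.6) × 5.34 / 4670 = 4407 mg/L.

X ≈ 4410 mg/L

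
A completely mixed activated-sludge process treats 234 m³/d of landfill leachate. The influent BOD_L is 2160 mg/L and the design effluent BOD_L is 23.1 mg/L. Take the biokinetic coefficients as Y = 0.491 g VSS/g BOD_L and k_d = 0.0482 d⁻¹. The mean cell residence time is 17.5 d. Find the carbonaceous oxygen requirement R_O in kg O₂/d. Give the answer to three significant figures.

Correct the yield for decay: Y_obs = Y/(1 + k_d θ_c) = 0.491 / (1 + 0.0482 × 17.5) = 0.491 / 1.844 = 0.2663.
ΔS = 2160 − 23.1 = 2137 mg/L, so the substrate removal rate is 234 × 2137/1000 = 500.0 kg BOD_L/d.
Biomass synthesised: P_X = Y_obs × 500.0 = 133.2 kg VSS/d.
Carbonaceous O₂ demand = substrate oxidised − cell-mass equivalent = 500.0 − 1.42 × 133.2 = 310.9 kg O₂/d.

R_O ≈ 311 kg O₂/d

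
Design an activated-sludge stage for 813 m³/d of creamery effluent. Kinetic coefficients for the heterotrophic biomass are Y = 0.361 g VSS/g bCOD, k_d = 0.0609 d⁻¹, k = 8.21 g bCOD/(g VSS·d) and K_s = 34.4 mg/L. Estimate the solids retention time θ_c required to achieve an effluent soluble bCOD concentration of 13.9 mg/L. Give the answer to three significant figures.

θ_c ≈ 1.26 d

At the target effluent, Y k S/(K_s+S) = 0.361×8.21×13.9/48.30 = 0.8529 d⁻¹.
1/θ_c = 0.8529 − 0.0609 = 0.7920 d⁻¹, so θ_c = 1.263 d.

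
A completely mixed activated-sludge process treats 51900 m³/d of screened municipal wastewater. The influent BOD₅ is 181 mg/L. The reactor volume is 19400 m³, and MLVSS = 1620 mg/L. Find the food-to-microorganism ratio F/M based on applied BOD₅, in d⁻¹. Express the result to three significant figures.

F/M ≈ 0.299 d⁻¹

F/M = Q·S₀ / (V·X) = 51900 × 181 / (19400 × 1620) = 0.2989 g BOD₅·(g VSS·d)⁻¹.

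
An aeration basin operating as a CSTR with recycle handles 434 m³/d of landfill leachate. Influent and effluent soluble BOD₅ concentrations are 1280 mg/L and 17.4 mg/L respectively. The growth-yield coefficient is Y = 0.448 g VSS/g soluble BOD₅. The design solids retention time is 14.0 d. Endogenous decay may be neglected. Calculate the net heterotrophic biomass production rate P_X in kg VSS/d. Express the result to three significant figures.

P_X ≈ 245 kg VSS/d

With endogenous decay neglected, the observed yield equals the true yield: Y_obs = Y = 0.448 g VSS/g soluble BOD₅.
Substrate removed = Q·(S₀ − S) = 434 m³/d × (1280 − 17.4) g/m³ = 5.48×10^5 g/d = 548.0 kg/d.
Biomass produced: P_X = Y_obs·Q·ΔS = 0.4480 × 548.0 ≈ 245.5 kg VSS/d.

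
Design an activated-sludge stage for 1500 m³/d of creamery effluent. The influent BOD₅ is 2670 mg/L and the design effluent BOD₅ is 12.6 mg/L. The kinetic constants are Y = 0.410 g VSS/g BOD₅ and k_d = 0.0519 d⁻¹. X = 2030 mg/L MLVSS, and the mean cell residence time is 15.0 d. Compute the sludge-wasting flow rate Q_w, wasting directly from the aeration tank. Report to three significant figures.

Steady-state biomass mass balance: V·X·(1 + k_d·θ_c) = Y·Q·(S₀ − S)·θ_c, so V = 0.410 × 1500 × (2670 − 12.6) × 15.0 / [2030 × (1 + 0.0519 × 15.0)] = 2.45×10^7 / 3610 = 6790 m³.
With mixed-liquor wasting, θ_c = V/Q_w, so Q_w = V/θ_c = 6790/15.0 = 452.7 m³/d.

Q_w ≈ 453 m³/d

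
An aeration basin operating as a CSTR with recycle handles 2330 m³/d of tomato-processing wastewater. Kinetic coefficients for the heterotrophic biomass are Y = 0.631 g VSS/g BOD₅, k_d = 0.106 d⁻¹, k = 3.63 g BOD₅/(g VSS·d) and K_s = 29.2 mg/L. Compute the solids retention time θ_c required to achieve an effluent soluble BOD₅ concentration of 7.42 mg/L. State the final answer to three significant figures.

Specific growth rate at S = 7.42 mg/L: μ = YkS/(K_s+S) = 0.631·3.63·7.42/(29.2+7.42) = 0.4641 d⁻¹.
θ_c = 1/(μ − k_d) = 1/(0.4641 − 0.106) = 1/0.3581 = 2.792 d.

θ_c ≈ 2.79 d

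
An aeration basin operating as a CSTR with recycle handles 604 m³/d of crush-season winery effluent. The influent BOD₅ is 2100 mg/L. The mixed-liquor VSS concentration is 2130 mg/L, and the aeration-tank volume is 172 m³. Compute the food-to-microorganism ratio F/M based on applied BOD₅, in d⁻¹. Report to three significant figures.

F/M = applied load / biomass = Q·S₀/(V·X) = 604 × 2100 / (172.0 × 2130) = 3.462 d⁻¹.

F/M ≈ 3.46 d⁻¹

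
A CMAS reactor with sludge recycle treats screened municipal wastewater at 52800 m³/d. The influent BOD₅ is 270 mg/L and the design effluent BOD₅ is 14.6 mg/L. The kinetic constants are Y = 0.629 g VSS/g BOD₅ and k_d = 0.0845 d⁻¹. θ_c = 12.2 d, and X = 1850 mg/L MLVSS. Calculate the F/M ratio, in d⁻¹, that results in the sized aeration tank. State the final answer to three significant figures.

F/M ≈ 0.280 d⁻¹

From the SRT design equation V = Y Q (S₀−S) θ_c / [X (1 + k_d θ_c)] = 0.629 × 52800 × (270 − 14.6) × 12.2 / [1850 × (1 + 0.0845 × 12.2)] = 1.03×10^8 / 3757 = 27543 m³.
F/M = applied load / biomass = Q·S₀/(V·X) = 52800 × 270 / (27543 × 1850) = 0.2798 d⁻¹.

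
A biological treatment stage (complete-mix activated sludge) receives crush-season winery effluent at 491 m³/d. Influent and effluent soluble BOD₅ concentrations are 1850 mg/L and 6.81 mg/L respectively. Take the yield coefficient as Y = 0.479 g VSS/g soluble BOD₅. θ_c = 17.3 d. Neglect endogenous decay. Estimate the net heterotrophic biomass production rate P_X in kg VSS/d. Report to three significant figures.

With endogenous decay neglected, the observed yield equals the true yield: Y_obs = Y = 0.479 g VSS/g soluble BOD₅.
Mass of soluble BOD₅ removed per day: Q(S₀ − S) = 491 × 1843 g/m³ = 905.0 kg/d.
Net biomass production P_X = Y_obs × Q·(S₀ − S) = 0.4790 × 905.0 = 433.5 kg VSS/d.

P_X ≈ 433 kg VSS/d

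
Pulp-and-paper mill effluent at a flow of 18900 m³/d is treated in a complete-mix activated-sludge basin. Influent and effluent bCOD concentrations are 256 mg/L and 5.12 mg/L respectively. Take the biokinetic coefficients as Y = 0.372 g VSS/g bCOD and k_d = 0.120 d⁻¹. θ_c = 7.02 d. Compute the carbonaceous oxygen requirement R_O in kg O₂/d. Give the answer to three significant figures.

R_O ≈ 3380 kg O₂/d

Correct the yield for decay: Y_obs = Y/(1 + k_d θ_c) = 0.372 / (1 + 0.120 × 7.02) = 0.372 / 1.842 = 0.2019.
Mass of bCOD removed per day: Q(S₀ − S) = 18900 × 250.9 g/m³ = 4742 kg/d.
P_X = Y_obs·Q·(S₀ − S) = 0.2019 × 4742 = 957.4 kg VSS/d.
Carbonaceous O₂ demand = substrate oxidised − cell-mass equivalent = 4742 − 1.42 × 957.4 = 3382 kg O₂/d.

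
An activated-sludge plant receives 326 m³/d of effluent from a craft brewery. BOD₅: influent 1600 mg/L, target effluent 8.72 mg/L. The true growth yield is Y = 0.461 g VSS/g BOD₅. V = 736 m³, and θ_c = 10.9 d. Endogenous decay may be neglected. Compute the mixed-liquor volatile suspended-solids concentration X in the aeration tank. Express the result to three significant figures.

X ≈ 3540 mg/L

X = Y·Q·ΔS·θ_c / V = 0.461 × 326 × (1600 − 8.72) × 10.9 / 736 = 3542 mg/L.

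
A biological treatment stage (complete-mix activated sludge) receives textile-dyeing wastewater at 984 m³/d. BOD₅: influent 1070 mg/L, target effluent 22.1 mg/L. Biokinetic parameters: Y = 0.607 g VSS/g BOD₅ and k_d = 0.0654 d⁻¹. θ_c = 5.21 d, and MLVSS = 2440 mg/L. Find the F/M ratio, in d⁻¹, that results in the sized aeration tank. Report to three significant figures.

F/M ≈ 0.433 d⁻¹

Rearranging the biomass balance for a CMAS with decay, V = Y·Q·ΔS·θ_c / [X·(1+k_d θ_c)] = 0.607 × 984 × (1070 − 22.1) × 5.21 / [2440 × (1 + 0.0654 × 5.21)] = 3.26×10^6 / 3271 = 996.8 m³.
F/M = Q·S₀ / (V·X) = 984 × 1070 / (996.8 × 2440) = 0.4329 g BOD₅·(g VSS·d)⁻¹.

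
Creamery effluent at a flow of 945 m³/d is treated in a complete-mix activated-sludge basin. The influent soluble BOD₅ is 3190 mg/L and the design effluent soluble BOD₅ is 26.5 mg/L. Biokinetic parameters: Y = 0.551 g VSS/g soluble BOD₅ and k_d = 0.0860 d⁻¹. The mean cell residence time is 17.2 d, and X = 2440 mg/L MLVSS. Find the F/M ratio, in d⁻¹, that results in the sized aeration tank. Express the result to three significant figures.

Steady-state biomass mass balance: V·X·(1 + k_d·θ_c) = Y·Q·(S₀ − S)·θ_c, so V = 0.551 × 945 × (3190 − 26.5) × 17.2 / [2440 × (1 + 0.0860 × 17.2)] = 2.83×10^7 / 6049 = 4684 m³.
Food-to-microorganism ratio F/M = Q S₀ / (V X) = 945 × 3190 / (4684 × 2440) = 0.2638 d⁻¹.

F/M ≈ 0.264 d⁻¹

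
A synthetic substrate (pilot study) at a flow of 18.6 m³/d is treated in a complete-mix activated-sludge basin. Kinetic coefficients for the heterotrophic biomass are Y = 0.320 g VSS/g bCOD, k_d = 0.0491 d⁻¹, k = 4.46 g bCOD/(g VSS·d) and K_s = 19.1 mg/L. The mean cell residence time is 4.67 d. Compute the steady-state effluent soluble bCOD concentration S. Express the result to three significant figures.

From the Monod/SRT balance for a CMAS, S = K_s·(1+k_d θ_c)/[θ_c·(Y k − k_d) − 1] = 19.1 × (1 + 0.0491 × 4.67) / [4.67 × (0.320 × 4.46 − 0.0491) − 1] = 23.48 / 5.436 = 4.319 mg/L.

S ≈ 4.32 mg/L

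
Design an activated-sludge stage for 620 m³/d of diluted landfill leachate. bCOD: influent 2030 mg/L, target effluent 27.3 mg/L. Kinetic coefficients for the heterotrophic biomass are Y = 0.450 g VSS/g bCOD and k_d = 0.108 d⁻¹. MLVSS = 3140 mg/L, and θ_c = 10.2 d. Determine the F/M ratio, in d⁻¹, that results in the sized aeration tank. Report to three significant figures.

F/M ≈ 0.464 d⁻¹

From the SRT design equation V = Y Q (S₀−S) θ_c / [X (1 + k_d θ_c)] = 0.450 × 620 × (2030 − 27.3) × 10.2 / [3140 × (1 + 0.108 × 10.2)] = 5.7×10^6 / 6599 = 863.7 m³.
F/M = applied load / biomass = Q·S₀/(V·X) = 620 × 2030 / (863.7 × 3140) = 0.4641 d⁻¹.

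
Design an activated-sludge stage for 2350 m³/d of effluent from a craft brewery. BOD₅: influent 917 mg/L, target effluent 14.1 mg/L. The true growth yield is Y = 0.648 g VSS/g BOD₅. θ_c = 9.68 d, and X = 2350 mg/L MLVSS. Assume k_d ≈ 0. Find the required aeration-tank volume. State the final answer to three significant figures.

V ≈ 5660 m³

V·X = Y·Q·ΔS·θ_c gives V = 0.648 × 2350 × (917 − 14.1) × 9.68 / 2350 = 5664 m³.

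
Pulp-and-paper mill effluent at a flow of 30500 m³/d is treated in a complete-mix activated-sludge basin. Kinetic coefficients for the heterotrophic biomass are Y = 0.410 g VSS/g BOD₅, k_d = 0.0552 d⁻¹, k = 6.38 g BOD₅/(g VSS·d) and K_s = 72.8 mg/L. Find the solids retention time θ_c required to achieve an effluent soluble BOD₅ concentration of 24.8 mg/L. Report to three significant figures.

At the target effluent, Y k S/(K_s+S) = 0.410×6.38×24.8/97.60 = 0.6647 d⁻¹.
Then 1/θ_c = μ − k_d = 0.6647 − 0.0552 = 0.6095 d⁻¹, giving θ_c = 1.641 d.

θ_c ≈ 1.64 d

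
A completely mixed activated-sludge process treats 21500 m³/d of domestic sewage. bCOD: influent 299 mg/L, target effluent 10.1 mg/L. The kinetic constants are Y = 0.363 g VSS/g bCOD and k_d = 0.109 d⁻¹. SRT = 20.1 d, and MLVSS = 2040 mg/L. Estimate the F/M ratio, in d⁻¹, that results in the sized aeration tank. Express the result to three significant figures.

From the SRT design equation V = Y Q (S₀−S) θ_c / [X (1 + k_d θ_c)] = 0.363 × 21500 × (299 − 10.1) × 20.1 / [2040 × (1 + 0.109 × 20.1)] = 4.53×10^7 / 6509 = 6962 m³.
F/M = applied load / biomass = Q·S₀/(V·X) = 21500 × 299 / (6962 × 2040) = 0.4526 d⁻¹.

F/M ≈ 0.453 d⁻¹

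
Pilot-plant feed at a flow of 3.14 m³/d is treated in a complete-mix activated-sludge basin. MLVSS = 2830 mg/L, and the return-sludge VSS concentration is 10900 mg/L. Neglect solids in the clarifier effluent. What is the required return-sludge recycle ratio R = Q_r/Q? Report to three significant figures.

R = Q_r/Q = X/(X_r − X) = 2830 / (10900 − 2830) = 0.3507.

R ≈ 0.351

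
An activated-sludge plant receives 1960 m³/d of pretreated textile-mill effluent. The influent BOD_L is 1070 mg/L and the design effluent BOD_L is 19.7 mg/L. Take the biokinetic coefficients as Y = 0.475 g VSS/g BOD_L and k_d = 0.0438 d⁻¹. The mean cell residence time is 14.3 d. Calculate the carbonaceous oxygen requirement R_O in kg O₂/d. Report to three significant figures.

Observed yield with endogenous decay: Y_obs = Y / (1 + k_d·θ_c) = 0.475 / (1 + 0.0438 × 14.3) = 0.475 / 1.626 = 0.2921 g VSS/g BOD_L.
Substrate removed = Q·(S₀ − S) = 1960 m³/d × (1070 − 19.7) g/m³ = 2.06×10^6 g/d = 2059 kg/d.
Biomass synthesised: P_X = Y_obs × 2059 = 601.2 kg VSS/d.
R_O = Q·(S₀ − S) − 1.42·P_X = 2059 − 1.42 × 601.2 = 1205 kg O₂/d.

R_O ≈ 1200 kg O₂/d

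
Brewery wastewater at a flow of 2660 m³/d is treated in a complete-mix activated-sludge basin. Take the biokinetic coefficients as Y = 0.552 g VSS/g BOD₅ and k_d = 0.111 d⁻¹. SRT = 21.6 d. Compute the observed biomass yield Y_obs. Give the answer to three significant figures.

Y_obs ≈ 0.162 g VSS/g BOD₅

Correct the yield for decay: Y_obs = Y/(1 + k_d θ_c) = 0.552 / (1 + 0.111 × 21.6) = 0.552 / 3.398 = 0.1625.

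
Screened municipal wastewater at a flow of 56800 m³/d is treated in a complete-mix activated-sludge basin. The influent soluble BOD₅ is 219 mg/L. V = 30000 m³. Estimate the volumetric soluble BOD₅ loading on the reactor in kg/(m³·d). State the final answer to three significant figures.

L_v = Q S₀ / V = 56800 × 219 × 10⁻³ / 30000 = 0.4146 kg/(m³·d).

L_v ≈ 0.415 kg soluble BOD₅/(m³·d)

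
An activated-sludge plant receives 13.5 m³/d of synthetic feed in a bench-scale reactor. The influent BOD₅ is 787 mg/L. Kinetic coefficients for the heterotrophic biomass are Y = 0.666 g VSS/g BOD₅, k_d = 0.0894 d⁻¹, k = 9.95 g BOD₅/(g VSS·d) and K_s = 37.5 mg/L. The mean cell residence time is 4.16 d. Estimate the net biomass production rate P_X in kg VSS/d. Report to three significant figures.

P_X ≈ 5.14 kg VSS/d

From the Monod/SRT balance for a CMAS, S = K_s·(1+k_d θ_c)/[θ_c·(Y k − k_d) − 1] = 37.5 × (1 + 0.0894 × 4.16) / [4.16 × (0.666 × 9.95 − 0.0894) − 1] = 51.45 / 26.20 = 1.964 mg/L.
The observed yield is Y_obs = Y/(1 + k_d·θ_c) = 0.666 / (1 + 0.0894 × 4.16) = 0.666 / 1.372 = 0.4855 g VSS per g BOD₅ removed.
Mass of BOD₅ removed per day: Q(S₀ − S) = 13.5 × 785.0 g/m³ = 10.60 kg/d.
So the net sludge growth is P_X = 0.4855 × 10.60 = 5.145 kg VSS/d.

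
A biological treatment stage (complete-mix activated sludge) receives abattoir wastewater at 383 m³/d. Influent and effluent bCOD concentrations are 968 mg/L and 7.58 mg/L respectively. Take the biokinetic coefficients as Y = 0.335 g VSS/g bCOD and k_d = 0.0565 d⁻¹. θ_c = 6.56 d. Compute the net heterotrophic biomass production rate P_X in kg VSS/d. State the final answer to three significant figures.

P_X ≈ 89.9 kg VSS/d

Observed yield with endogenous decay: Y_obs = Y / (1 + k_d·θ_c) = 0.335 / (1 + 0.0565 × 6.56) = 0.335 / 1.371 = 0.2444 g VSS/g bCOD.
Q·(S₀ − S) = 383 × (968 − 7.58) × 10⁻³ = 367.8 kg/d removed.
Biomass produced: P_X = Y_obs·Q·ΔS = 0.2444 × 367.8 ≈ 89.90 kg VSS/d.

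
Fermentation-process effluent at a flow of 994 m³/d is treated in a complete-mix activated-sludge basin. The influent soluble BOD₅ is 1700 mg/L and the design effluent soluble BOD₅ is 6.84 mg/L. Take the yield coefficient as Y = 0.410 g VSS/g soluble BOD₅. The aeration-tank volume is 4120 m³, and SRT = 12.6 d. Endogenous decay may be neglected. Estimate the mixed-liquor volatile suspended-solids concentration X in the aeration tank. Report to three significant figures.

X = Y·Q·ΔS·θ_c / V = 0.410 × 994 × (1700 − 6.84) × 12.6 / 4120 = 2110 mg/L.

X ≈ 2110 mg/L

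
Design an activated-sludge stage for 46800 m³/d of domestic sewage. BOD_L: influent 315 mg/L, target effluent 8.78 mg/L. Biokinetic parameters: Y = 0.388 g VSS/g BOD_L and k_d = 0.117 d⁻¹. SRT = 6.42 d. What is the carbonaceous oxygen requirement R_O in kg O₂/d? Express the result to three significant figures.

Observed yield with endogenous decay: Y_obs = Y / (1 + k_d·θ_c) = 0.388 / (1 + 0.117 × 6.42) = 0.388 / 1.751 = 0.2216 g VSS/g BOD_L.
ΔS = 315 − 8.78 = 306.2 mg/L, so the substrate removal rate is 46800 × 306.2/1000 = 14331 kg BOD_L/d.
P_X = Y_obs·Q·(S₀ − S) = 0.2216 × 14331 = 3175 kg VSS/d.
Carbonaceous O₂ demand = substrate oxidised − cell-mass equivalent = 14331 − 1.42 × 3175 = 9822 kg O₂/d.

R_O ≈ 9820 kg O₂/d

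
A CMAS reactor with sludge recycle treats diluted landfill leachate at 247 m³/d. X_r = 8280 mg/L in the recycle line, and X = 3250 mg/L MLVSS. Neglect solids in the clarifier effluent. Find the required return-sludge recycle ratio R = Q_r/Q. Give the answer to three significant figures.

R = Q_r/Q = X/(X_r − X) = 3250 / (8280 − 3250) = 0.6461.

R ≈ 0.646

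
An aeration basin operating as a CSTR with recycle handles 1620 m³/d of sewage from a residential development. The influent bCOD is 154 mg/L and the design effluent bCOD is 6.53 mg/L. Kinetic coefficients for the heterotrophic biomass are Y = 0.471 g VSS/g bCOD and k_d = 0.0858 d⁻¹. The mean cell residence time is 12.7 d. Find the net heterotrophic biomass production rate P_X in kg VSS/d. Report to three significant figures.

P_X ≈ 53.8 kg VSS/d

Correct the yield for decay: Y_obs = Y/(1 + k_d θ_c) = 0.471 / (1 + 0.0858 × 12.7) = 0.471 / 2.090 = 0.2254.
Mass of bCOD removed per day: Q(S₀ − S) = 1620 × 147.5 g/m³ = 238.9 kg/d.
Net biomass production P_X = Y_obs × Q·(S₀ − S) = 0.2254 × 238.9 = 53.85 kg VSS/d.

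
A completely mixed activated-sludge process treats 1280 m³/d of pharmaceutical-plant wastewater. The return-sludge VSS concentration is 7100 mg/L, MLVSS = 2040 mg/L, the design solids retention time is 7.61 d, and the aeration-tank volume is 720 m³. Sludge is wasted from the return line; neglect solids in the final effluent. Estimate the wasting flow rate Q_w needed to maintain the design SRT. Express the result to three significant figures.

Q_w ≈ 27.2 m³/d

θ_c = V·X/(Q_w·X_r) when wasting from the recycle, so Q_w = V·X/(θ_c·X_r) = 720.0 × 2040 / (7.61 × 7100) = 27.18 m³/d.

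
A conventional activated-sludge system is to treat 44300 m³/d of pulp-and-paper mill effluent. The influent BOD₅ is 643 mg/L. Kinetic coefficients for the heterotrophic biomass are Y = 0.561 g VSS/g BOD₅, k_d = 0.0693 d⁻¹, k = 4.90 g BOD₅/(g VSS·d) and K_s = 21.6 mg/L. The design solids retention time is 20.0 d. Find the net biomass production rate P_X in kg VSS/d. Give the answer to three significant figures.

For a completely mixed reactor with recycle the Lawrence–McCarty relation gives S = K_s·(1 + k_d·θ_c) / [θ_c·(Y·k − k_d) − 1] = 21.6 × (1 + 0.0693 × 20.0) / [20.0 × (0.561 × 4.90 − 0.0693) − 1] = 51.54 / 52.59 = 0.9800 mg/L.
The observed yield is Y_obs = Y/(1 + k_d·θ_c) = 0.561 / (1 + 0.0693 × 20.0) = 0.561 / 2.386 = 0.2351 g VSS per g BOD₅ removed.
Mass of BOD₅ removed per day: Q(S₀ − S) = 44300 × 642.0 g/m³ = 28441 kg/d.
Net biomass production P_X = Y_obs × Q·(S₀ − S) = 0.2351 × 28441 = 6687 kg VSS/d.

P_X ≈ 6690 kg VSS/d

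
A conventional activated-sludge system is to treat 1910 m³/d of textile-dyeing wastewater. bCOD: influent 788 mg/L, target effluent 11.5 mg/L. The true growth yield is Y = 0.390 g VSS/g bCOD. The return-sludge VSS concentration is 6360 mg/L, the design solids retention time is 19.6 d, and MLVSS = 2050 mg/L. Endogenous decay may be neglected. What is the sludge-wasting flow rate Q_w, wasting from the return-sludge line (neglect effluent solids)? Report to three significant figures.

Q_w ≈ 90.9 m³/d

V·X = Y·Q·ΔS·θ_c gives V = 0.390 × 1910 × (788 − 11.5) × 19.6 / 2050 = 5530 m³.
θ_c = V·X/(Q_w·X_r) when wasting from the recycle, so Q_w = V·X/(θ_c·X_r) = 5530 × 2050 / (19.6 × 6360) = 90.95 m³/d.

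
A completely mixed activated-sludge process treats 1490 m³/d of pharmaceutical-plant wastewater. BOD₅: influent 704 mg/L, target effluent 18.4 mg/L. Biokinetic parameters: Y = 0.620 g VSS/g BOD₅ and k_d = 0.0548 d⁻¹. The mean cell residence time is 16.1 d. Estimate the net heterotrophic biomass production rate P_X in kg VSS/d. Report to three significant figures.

P_X ≈ 336 kg VSS/d

Correct the yield for decay: Y_obs = Y/(1 + k_d θ_c) = 0.620 / (1 + 0.0548 × 16.1) = 0.620 / 1.882 = 0.3294.
Mass of BOD₅ removed per day: Q(S₀ − S) = 1490 × 685.6 g/m³ = 1022 kg/d.
Biomass produced: P_X = Y_obs·Q·ΔS = 0.3294 × 1022 ≈ 336.5 kg VSS/d.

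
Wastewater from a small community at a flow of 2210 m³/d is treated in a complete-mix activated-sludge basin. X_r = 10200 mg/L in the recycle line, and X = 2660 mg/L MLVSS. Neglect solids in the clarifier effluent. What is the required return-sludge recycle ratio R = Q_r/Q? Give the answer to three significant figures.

R ≈ 0.353

R = Q_r/Q = X/(X_r − X) = 2660 / (10200 − 2660) = 0.3528.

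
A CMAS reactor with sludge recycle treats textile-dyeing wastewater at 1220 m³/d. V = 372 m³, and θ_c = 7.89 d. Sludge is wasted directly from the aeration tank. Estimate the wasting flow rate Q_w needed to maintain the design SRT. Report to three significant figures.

Q_w ≈ 47.1 m³/d

Wasting from the aeration tank: Q_w = V / θ_c = 372.0 / 7.89 = 47.15 m³/d.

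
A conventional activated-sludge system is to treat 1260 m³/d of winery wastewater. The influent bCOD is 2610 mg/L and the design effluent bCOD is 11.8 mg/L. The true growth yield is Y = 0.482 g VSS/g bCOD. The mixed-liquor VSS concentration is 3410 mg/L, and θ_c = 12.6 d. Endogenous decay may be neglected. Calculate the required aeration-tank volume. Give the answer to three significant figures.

V ≈ 5830 m³

With k_d = 0 the design equation reduces to V = Y Q (S₀−S) θ_c / X = 0.482 × 1260 × (2610 − 11.8) × 12.6 / 3410 = 5831 m³.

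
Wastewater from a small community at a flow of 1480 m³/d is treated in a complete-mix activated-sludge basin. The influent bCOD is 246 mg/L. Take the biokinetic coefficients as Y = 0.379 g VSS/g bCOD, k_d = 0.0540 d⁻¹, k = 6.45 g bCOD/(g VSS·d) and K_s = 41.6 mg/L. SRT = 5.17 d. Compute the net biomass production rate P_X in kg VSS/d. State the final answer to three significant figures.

P_X ≈ 106 kg VSS/d

For a completely mixed reactor with recycle the Lawrence–McCarty relation gives S = K_s·(1 + k_d·θ_c) / [θ_c·(Y·k − k_d) − 1] = 41.6 × (1 + 0.0540 × 5.17) / [5.17 × (0.379 × 6.45 − 0.0540) − 1] = 53.21 / 11.36 = 4.685 mg/L.
Observed yield with endogenous decay: Y_obs = Y / (1 + k_d·θ_c) = 0.379 / (1 + 0.0540 × 5.17) = 0.379 / 1.279 = 0.2963 g VSS/g bCOD.
Q·(S₀ − S) = 1480 × (246 − 4.68) × 10⁻³ = 357.2 kg/d removed.
Net biomass production P_X = Y_obs × Q·(S₀ − S) = 0.2963 × 357.2 = 105.8 kg VSS/d.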